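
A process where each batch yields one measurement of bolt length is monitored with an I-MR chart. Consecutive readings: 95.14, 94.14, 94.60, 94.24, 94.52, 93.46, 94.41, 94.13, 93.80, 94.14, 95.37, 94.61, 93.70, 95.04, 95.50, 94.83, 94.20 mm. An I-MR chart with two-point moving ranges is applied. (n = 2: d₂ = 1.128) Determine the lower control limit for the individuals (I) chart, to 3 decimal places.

92.622

X̄ = (95.14 + 94.14 + 94.60 + 94.24 + 94.52 + 93.46 + 94.41 + 94.13 + 93.80 + 94.14 + 95.37 + 94.61 + 93.70 + 95.04 + 95.50 + 94.83 + 94.20) / 17 = 94.4606
Moving ranges: 1.00, 0.46, 0.36, 0.28, 1.06, 0.95, 0.28, 0.33, 0.34, 1.23, 0.76, 0.91, 1.34, 0.46, 0.67, 0.63; M̄R̄ = 11.0600 / 16 = 0.6913
LCL = X̄ − 3·M̄R̄/d₂ = 94.4606 − 3 × 0.6913 / 1.128 = 92.6222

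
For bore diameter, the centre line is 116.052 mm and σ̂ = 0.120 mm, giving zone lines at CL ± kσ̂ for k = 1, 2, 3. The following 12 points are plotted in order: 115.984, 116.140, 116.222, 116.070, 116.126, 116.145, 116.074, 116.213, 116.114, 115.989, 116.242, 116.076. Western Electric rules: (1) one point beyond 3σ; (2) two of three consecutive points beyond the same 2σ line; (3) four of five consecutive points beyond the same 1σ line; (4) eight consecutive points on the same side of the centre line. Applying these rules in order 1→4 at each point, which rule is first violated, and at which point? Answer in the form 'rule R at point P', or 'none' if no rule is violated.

rule 4 at point 9

Zone of each point (C = within 1σ̂, B = 1σ̂–2σ̂, A = 2σ̂–3σ̂, * = beyond 3σ̂; sign = side of CL): 1:-C, 2:+C, 3:+B, 4:+C, 5:+C, 6:+C, 7:+C, 8:+B, 9:+C, 10:-C, 11:+B, 12:+C
Rule 4 (eight consecutive points on the same side of the centre line) is satisfied at point 9.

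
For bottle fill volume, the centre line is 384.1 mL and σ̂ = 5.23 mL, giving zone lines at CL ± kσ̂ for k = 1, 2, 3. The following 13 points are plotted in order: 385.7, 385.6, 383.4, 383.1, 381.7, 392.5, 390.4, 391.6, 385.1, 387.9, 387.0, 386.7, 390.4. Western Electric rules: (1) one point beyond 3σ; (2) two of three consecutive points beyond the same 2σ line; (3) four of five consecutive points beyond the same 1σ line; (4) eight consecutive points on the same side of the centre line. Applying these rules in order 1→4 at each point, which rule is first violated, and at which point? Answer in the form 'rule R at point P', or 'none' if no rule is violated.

rule 4 at point 13

Zone of each point (C = within 1σ̂, B = 1σ̂–2σ̂, A = 2σ̂–3σ̂, * = beyond 3σ̂; sign = side of CL): 1:+C, 2:+C, 3:-C, 4:-C, 5:-C, 6:+B, 7:+B, 8:+B, 9:+C, 10:+C, 11:+C, 12:+C, 13:+B
Rule 4 (eight consecutive points on the same side of the centre line) is satisfied at point 13.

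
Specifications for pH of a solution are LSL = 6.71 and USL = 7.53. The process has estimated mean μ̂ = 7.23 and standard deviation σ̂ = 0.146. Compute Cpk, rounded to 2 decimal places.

0.68

Cpu = (USL − μ̂) / (3σ̂) = (7.53 − 7.23) / (3 × 0.146) = 0.6849; Cpl = (μ̂ − LSL) / (3σ̂) = (7.23 − 6.71) / (3 × 0.146) = 1.1872; Cpk = min(Cpu, Cpl) = 0.6849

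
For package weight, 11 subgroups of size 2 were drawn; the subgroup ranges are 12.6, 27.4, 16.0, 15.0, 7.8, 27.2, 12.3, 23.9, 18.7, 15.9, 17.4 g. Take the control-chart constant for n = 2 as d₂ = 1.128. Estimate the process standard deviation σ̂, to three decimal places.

R̄ = (12.6 + 27.4 + 16.0 + 15.0 + 7.8 + 27.2 + 12.3 + 23.9 + 18.7 + 15.9 + 17.4) / 11 = 17.6545
σ̂ = R̄ / d₂ = 17.6545 / 1.128 = 15.6512

15.651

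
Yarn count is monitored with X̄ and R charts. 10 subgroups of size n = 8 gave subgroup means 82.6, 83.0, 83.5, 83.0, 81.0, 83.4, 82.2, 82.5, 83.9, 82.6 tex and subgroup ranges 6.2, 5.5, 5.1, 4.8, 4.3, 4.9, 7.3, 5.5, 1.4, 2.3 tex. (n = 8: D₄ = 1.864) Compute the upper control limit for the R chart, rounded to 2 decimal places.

R̄ = (6.2 + 5.5 + 5.1 + 4.8 + 4.3 + 4.9 + 7.3 + 5.5 + 1.4 + 2.3) / 10 = 47.3000 / 10 = 4.7300
UCL_R = D₄·R̄ = 1.864 × 4.7300 = 8.8167

8.82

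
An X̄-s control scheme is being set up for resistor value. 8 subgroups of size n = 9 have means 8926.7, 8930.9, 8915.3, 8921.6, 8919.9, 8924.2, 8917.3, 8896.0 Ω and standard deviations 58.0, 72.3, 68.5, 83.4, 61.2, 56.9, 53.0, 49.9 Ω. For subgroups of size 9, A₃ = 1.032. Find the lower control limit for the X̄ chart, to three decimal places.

X̄̄ = (8926.7 + 8930.9 + 8915.3 + 8921.6 + 8919.9 + 8924.2 + 8917.3 + 8896.0) / 8 = 8918.9875
s̄ = (58.0 + 72.3 + 68.5 + 83.4 + 61.2 + 56.9 + 53.0 + 49.9) / 8 = 62.9000
LCL = X̄̄ − A₃·s̄ = 8918.9875 − 1.032 × 62.9000 = 8854.0747

8854.075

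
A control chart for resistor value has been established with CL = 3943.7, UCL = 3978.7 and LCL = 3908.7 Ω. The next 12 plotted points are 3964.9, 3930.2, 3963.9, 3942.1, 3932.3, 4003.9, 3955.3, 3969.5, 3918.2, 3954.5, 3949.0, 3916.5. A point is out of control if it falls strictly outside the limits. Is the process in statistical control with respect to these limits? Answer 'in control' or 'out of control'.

Compare each point to [3908.7, 3978.7]: sample 6 = 4003.9 > UCL.

out of control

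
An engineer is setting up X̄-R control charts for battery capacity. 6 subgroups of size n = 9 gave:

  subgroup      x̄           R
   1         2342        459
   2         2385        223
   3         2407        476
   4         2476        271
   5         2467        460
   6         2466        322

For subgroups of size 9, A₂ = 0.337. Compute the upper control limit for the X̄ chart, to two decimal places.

X̄̄ = (2342 + 2385 + 2407 + 2476 + 2467 + 2466) / 6 = 14543.0000 / 6 = 2423.8333
R̄ = (459 + 223 + 476 + 271 + 460 + 322) / 6 = 2211.0000 / 6 = 368.5000
UCL = X̄̄ + A₂·R̄ = 2423.8333 + 0.337 × 368.5000 = 2548.0178

2548.02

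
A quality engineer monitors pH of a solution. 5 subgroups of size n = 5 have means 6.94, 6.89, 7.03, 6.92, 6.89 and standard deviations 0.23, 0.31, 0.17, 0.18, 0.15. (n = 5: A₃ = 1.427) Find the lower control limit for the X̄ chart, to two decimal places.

X̄̄ = (6.94 + 6.89 + 7.03 + 6.92 + 6.89) / 5 = 6.9340
s̄ = (0.23 + 0.31 + 0.17 + 0.18 + 0.15) / 5 = 0.2080
LCL = X̄̄ − A₃·s̄ = 6.9340 − 1.427 × 0.2080 = 6.6372

6.64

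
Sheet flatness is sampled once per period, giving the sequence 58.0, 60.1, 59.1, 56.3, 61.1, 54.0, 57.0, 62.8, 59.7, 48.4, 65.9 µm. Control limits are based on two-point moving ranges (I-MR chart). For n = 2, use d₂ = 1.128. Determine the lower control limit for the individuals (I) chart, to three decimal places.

42.841

X̄ = (58.0 + 60.1 + 59.1 + 56.3 + 61.1 + 54.0 + 57.0 + 62.8 + 59.7 + 48.4 + 65.9) / 11 = 58.4000
Moving ranges: 2.1, 1.0, 2.8, 4.8, 7.1, 3.0, 5.8, 3.1, 11.3, 17.5; M̄R̄ = 58.5000 / 10 = 5.8500
LCL = X̄ − 3·M̄R̄/d₂ = 58.4000 − 3 × 5.8500 / 1.128 = 42.8415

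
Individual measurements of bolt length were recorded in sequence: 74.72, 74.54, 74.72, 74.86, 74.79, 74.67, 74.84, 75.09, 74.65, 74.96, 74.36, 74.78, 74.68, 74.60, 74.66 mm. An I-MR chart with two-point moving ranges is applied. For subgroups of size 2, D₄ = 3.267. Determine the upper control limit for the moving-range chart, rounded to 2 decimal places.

0.73

Moving ranges: 0.18, 0.18, 0.14, 0.07, 0.12, 0.17, 0.25, 0.44, 0.31, 0.60, 0.42, 0.10, 0.08, 0.06; M̄R̄ = 3.1200 / 14 = 0.2229
UCL_MR = D₄·M̄R̄ = 3.267 × 0.2229 = 0.7281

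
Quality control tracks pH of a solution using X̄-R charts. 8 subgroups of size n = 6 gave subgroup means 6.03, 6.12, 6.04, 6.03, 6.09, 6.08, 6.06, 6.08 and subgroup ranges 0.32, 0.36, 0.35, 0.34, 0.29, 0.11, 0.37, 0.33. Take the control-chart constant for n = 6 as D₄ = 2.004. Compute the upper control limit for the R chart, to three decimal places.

0.619

R̄ = (0.32 + 0.36 + 0.35 + 0.34 + 0.29 + 0.11 + 0.37 + 0.33) / 8 = 2.4700 / 8 = 0.3088
UCL_R = D₄·R̄ = 2.004 × 0.3088 = 0.6187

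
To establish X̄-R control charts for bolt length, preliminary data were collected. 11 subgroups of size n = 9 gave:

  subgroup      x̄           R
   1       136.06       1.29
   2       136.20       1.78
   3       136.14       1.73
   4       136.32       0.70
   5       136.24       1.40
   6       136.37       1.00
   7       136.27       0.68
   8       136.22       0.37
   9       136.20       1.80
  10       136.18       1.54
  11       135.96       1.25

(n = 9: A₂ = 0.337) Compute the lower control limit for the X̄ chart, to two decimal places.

135.78

X̄̄ = (136.06 + 136.20 + 136.14 + 136.32 + 136.24 + 136.37 + 136.27 + 136.22 + 136.20 + 136.18 + 135.96) / 11 = 1498.1600 / 11 = 136.1964
R̄ = (1.29 + 1.78 + 1.73 + 0.70 + 1.40 + 1.00 + 0.68 + 0.37 + 1.80 + 1.54 + 1.25) / 11 = 13.5400 / 11 = 1.2309
LCL = X̄̄ − A₂·R̄ = 136.1964 − 0.337 × 1.2309 = 135.7815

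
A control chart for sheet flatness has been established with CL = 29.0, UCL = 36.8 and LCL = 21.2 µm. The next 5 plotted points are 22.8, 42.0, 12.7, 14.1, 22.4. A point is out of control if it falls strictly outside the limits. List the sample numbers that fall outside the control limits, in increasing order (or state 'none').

2, 3, 4

Compare each point to [21.2, 36.8]: sample 2 = 42.0 > UCL; sample 3 = 12.7 < LCL; sample 4 = 14.1 < LCL.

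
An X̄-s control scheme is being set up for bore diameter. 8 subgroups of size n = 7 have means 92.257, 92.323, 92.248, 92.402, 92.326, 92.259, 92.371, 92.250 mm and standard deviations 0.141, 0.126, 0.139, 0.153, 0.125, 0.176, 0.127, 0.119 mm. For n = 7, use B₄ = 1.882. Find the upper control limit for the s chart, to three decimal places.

s̄ = (0.141 + 0.126 + 0.139 + 0.153 + 0.125 + 0.176 + 0.127 + 0.119) / 8 = 0.1382
UCL_s = B₄·s̄ = 1.882 × 0.1382 = 0.2602

0.260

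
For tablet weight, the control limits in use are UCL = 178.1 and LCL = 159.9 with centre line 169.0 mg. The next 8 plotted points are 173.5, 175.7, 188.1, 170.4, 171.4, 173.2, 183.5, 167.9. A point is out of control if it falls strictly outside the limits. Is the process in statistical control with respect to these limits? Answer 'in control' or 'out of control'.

out of control

Compare each point to [159.9, 178.1]: sample 3 = 188.1 > UCL; sample 7 = 183.5 > UCL.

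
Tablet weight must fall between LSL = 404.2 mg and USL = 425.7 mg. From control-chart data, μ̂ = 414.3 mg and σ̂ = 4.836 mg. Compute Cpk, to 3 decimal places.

Cpu = (USL − μ̂) / (3σ̂) = (425.7 − 414.3) / (3 × 4.836) = 0.7858; Cpl = (μ̂ − LSL) / (3σ̂) = (414.3 − 404.2) / (3 × 4.836) = 0.6962; Cpk = min(Cpu, Cpl) = 0.6962

0.696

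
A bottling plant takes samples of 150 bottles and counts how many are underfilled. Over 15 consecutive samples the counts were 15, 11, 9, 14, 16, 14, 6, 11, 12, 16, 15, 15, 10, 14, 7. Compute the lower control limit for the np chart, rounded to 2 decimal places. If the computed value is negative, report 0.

p̄ = Σdᵢ / (k·n) = 185 / (15 × 150) = 0.08222
LCL = np̄ − 3·√(np̄(1−p̄)) = 12.3333 − 3 × 3.3644 = 2.2401

2.24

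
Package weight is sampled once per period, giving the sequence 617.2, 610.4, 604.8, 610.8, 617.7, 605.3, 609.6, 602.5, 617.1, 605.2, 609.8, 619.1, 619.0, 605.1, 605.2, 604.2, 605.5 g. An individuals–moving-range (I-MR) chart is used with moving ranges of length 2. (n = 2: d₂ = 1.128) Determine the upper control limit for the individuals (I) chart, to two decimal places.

627.51

X̄ = (617.2 + 610.4 + 604.8 + 610.8 + 617.7 + 605.3 + 609.6 + 602.5 + 617.1 + 605.2 + 609.8 + 619.1 + 619.0 + 605.1 + 605.2 + 604.2 + 605.5) / 17 = 609.9118
Moving ranges: 6.8, 5.6, 6.0, 6.9, 12.4, 4.3, 7.1, 14.6, 11.9, 4.6, 9.3, 0.1, 13.9, 0.1, 1.0, 1.3; M̄R̄ = 105.9000 / 16 = 6.6188
UCL = X̄ + 3·M̄R̄/d₂ = 609.9118 + 3 × 6.6188 / 1.128 = 627.5148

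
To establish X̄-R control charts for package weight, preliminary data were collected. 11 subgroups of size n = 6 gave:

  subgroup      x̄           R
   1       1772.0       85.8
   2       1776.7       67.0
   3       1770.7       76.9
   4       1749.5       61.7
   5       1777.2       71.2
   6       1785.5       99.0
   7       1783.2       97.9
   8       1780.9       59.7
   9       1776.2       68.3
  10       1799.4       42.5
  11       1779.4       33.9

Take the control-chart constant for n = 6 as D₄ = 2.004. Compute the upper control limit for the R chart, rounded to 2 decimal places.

139.17

R̄ = (85.8 + 67.0 + 76.9 + 61.7 + 71.2 + 99.0 + 97.9 + 59.7 + 68.3 + 42.5 + 33.9) / 11 = 763.9000 / 11 = 69.4455
UCL_R = D₄·R̄ = 2.004 × 69.4455 = 139.1687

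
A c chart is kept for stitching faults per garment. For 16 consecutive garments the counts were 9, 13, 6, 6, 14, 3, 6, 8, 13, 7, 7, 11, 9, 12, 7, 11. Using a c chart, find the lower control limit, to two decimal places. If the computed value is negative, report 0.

0.00

c̄ = (9 + 13 + 6 + 6 + 14 + 3 + 6 + 8 + 13 + 7 + 7 + 11 + 9 + 12 + 7 + 11) / 16 = 142 / 16 = 8.8750
LCL = c̄ − 3√c̄ = 8.8750 − 3 × 2.9791 = -0.0623 → 0 (cannot be negative)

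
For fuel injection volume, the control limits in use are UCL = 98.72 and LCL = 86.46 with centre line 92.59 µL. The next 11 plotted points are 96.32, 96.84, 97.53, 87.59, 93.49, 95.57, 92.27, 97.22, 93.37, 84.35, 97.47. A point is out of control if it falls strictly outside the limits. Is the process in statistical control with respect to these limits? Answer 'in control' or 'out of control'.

Compare each point to [86.46, 98.72]: sample 10 = 84.35 < LCL.

out of control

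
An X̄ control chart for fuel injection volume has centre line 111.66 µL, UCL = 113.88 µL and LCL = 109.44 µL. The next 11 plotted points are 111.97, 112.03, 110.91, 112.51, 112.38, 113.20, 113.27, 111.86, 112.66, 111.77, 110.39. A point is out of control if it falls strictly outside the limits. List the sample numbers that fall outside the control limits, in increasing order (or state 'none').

All 11 points lie within [109.44, 113.88].

none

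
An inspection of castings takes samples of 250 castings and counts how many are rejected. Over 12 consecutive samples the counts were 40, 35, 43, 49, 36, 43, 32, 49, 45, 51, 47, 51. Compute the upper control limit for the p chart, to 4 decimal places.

p̄ = Σdᵢ / (k·n) = 521 / (12 × 250) = 0.17367
UCL = p̄ + 3·√(p̄(1−p̄)/n) = 0.17367 + 3 × √(0.17367×0.82633/250) = 0.17367 + 3 × 0.02396 = 0.24554

0.2455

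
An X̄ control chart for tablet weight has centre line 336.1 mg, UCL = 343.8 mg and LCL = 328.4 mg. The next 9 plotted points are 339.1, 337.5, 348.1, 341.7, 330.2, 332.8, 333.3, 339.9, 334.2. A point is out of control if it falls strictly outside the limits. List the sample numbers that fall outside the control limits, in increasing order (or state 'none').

3

Compare each point to [328.4, 343.8]: sample 3 = 348.1 > UCL.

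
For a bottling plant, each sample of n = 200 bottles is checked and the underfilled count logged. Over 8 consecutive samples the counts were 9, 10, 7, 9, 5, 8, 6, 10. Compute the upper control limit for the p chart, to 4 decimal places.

p̄ = Σdᵢ / (k·n) = 64 / (8 × 200) = 0.04000
UCL = p̄ + 3·√(p̄(1−p̄)/n) = 0.04000 + 3 × √(0.04000×0.96000/200) = 0.04000 + 3 × 0.01386 = 0.08157

0.0816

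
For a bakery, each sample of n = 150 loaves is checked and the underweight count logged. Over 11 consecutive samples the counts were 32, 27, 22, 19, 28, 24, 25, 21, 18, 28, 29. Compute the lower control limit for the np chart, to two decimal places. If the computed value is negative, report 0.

11.17

p̄ = Σdᵢ / (k·n) = 273 / (11 × 150) = 0.16545
LCL = np̄ − 3·√(np̄(1−p̄)) = 24.8182 − 3 × 4.5510 = 11.1651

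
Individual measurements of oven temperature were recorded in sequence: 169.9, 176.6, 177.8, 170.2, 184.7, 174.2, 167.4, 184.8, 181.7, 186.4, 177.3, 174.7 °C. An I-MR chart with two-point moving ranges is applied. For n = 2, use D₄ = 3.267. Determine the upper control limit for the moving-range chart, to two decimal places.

Moving ranges: 6.7, 1.2, 7.6, 14.5, 10.5, 6.8, 17.4, 3.1, 4.7, 9.1, 2.6; M̄R̄ = 84.2000 / 11 = 7.6545
UCL_MR = D₄·M̄R̄ = 3.267 × 7.6545 = 25.0074

25.01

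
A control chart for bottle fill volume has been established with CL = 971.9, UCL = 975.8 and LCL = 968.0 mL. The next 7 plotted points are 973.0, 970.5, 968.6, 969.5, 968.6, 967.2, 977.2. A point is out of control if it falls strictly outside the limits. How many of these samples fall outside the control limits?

Compare each point to [968.0, 975.8]: sample 6 = 967.2 < LCL; sample 7 = 977.2 > UCL.

2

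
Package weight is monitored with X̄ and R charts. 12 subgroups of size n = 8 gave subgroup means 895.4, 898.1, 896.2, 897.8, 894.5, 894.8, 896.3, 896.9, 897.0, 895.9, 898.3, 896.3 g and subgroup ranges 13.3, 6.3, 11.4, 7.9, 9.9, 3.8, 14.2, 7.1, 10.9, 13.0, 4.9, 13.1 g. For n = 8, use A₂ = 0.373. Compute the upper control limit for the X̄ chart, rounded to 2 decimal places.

900.06

X̄̄ = (895.4 + 898.1 + 896.2 + 897.8 + 894.5 + 894.8 + 896.3 + 896.9 + 897.0 + 895.9 + 898.3 + 896.3) / 12 = 10757.5000 / 12 = 896.4583
R̄ = (13.3 + 6.3 + 11.4 + 7.9 + 9.9 + 3.8 + 14.2 + 7.1 + 10.9 + 13.0 + 4.9 + 13.1) / 12 = 115.8000 / 12 = 9.6500
UCL = X̄̄ + A₂·R̄ = 896.4583 + 0.373 × 9.6500 = 900.0578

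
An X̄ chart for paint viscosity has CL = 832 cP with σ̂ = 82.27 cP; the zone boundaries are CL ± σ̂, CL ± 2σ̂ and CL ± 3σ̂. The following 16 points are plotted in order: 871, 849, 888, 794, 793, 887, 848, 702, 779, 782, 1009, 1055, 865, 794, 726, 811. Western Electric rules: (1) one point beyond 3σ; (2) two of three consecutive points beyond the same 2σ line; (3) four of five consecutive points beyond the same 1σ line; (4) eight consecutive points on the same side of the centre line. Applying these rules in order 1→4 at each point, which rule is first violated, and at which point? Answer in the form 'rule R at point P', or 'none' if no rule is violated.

Zone of each point (C = within 1σ̂, B = 1σ̂–2σ̂, A = 2σ̂–3σ̂, * = beyond 3σ̂; sign = side of CL): 1:+C, 2:+C, 3:+C, 4:-C, 5:-C, 6:+C, 7:+C, 8:-B, 9:-C, 10:-C, 11:+A, 12:+A, 13:+C, 14:-C, 15:-B, 16:-C
Rule 2 (two of three consecutive points beyond the same 2σ limit) is satisfied at point 12.

rule 2 at point 12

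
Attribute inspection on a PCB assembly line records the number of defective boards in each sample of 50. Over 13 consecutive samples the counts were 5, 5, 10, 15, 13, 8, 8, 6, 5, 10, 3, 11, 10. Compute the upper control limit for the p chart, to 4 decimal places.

0.3262

p̄ = Σdᵢ / (k·n) = 109 / (13 × 50) = 0.16769
UCL = p̄ + 3·√(p̄(1−p̄)/n) = 0.16769 + 3 × √(0.16769×0.83231/50) = 0.16769 + 3 × 0.05283 = 0.32619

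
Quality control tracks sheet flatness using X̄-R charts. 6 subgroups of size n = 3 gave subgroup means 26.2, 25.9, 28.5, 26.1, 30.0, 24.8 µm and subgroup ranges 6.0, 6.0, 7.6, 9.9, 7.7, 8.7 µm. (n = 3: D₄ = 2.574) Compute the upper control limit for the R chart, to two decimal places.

R̄ = (6.0 + 6.0 + 7.6 + 9.9 + 7.7 + 8.7) / 6 = 45.9000 / 6 = 7.6500
UCL_R = D₄·R̄ = 2.574 × 7.6500 = 19.6911

19.69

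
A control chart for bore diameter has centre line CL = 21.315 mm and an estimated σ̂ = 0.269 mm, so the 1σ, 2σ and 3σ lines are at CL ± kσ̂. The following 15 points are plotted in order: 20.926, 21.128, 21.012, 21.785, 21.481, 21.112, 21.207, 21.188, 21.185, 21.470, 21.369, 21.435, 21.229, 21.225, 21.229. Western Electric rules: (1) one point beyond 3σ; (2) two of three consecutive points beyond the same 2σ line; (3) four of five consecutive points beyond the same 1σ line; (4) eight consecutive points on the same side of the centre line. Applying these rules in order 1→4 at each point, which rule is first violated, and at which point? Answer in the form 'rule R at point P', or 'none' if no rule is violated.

Zone of each point (C = within 1σ̂, B = 1σ̂–2σ̂, A = 2σ̂–3σ̂, * = beyond 3σ̂; sign = side of CL): 1:-B, 2:-C, 3:-B, 4:+B, 5:+C, 6:-C, 7:-C, 8:-C, 9:-C, 10:+C, 11:+C, 12:+C, 13:-C, 14:-C, 15:-C
No rule fires across all 15 points.

none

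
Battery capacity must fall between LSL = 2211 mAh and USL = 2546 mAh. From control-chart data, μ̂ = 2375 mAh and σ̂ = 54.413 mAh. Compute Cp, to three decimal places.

Cp = (USL − LSL) / (6σ̂) = (2546 − 2211) / (6 × 54.413) = 335.0000 / 326.4780 = 1.0261

1.026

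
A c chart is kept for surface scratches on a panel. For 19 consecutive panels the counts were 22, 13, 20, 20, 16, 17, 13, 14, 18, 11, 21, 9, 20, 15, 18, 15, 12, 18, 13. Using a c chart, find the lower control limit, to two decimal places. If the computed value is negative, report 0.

c̄ = (22 + 13 + 20 + 20 + 16 + 17 + 13 + 14 + 18 + 11 + 21 + 9 + 20 + 15 + 18 + 15 + 12 + 18 + 13) / 19 = 305 / 19 = 16.0526
LCL = c̄ − 3√c̄ = 16.0526 − 3 × 4.0066 = 4.0329

4.03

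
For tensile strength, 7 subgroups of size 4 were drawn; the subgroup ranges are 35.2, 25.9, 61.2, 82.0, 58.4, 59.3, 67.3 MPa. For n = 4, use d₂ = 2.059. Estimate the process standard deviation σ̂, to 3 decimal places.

27.010

R̄ = (35.2 + 25.9 + 61.2 + 82.0 + 58.4 + 59.3 + 67.3) / 7 = 55.6143
σ̂ = R̄ / d₂ = 55.6143 / 2.059 = 27.0103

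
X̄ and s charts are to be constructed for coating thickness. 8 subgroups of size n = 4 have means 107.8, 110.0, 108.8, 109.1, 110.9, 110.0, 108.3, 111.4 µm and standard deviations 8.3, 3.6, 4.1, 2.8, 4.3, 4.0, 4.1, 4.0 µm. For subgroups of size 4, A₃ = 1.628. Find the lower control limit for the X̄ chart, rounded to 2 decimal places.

102.37

X̄̄ = (107.8 + 110.0 + 108.8 + 109.1 + 110.9 + 110.0 + 108.3 + 111.4) / 8 = 109.5375
s̄ = (8.3 + 3.6 + 4.1 + 2.8 + 4.3 + 4.0 + 4.1 + 4.0) / 8 = 4.4000
LCL = X̄̄ − A₃·s̄ = 109.5375 − 1.628 × 4.4000 = 102.3743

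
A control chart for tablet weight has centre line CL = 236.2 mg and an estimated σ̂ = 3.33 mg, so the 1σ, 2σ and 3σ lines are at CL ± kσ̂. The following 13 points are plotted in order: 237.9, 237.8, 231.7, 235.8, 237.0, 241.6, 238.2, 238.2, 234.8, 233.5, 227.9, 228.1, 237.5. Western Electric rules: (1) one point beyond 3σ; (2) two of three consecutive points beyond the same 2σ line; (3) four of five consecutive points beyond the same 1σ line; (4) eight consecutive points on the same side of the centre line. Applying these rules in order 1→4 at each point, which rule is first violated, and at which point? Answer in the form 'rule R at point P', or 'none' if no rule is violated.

rule 2 at point 12

Zone of each point (C = within 1σ̂, B = 1σ̂–2σ̂, A = 2σ̂–3σ̂, * = beyond 3σ̂; sign = side of CL): 1:+C, 2:+C, 3:-B, 4:-C, 5:+C, 6:+B, 7:+C, 8:+C, 9:-C, 10:-C, 11:-A, 12:-A, 13:+C
Rule 2 (two of three consecutive points beyond the same 2σ limit) is satisfied at point 12.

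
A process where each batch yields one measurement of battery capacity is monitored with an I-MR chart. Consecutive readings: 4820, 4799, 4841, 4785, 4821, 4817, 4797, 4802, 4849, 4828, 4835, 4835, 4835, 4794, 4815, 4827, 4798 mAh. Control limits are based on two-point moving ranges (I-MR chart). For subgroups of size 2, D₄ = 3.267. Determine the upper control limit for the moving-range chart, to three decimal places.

73.916

Moving ranges: 21, 42, 56, 36, 4, 20, 5, 47, 21, 7, 0, 0, 41, 21, 12, 29; M̄R̄ = 362.0000 / 16 = 22.6250
UCL_MR = D₄·M̄R̄ = 3.267 × 22.6250 = 73.9159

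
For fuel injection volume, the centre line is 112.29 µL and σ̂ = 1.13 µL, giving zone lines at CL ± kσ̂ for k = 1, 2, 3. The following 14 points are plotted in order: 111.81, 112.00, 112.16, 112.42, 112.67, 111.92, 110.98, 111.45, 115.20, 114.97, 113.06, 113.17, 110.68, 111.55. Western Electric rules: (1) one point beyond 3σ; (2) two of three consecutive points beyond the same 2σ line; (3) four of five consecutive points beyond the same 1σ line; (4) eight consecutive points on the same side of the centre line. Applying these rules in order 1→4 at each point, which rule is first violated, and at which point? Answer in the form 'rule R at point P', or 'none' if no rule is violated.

rule 2 at point 10

Zone of each point (C = within 1σ̂, B = 1σ̂–2σ̂, A = 2σ̂–3σ̂, * = beyond 3σ̂; sign = side of CL): 1:-C, 2:-C, 3:-C, 4:+C, 5:+C, 6:-C, 7:-B, 8:-C, 9:+A, 10:+A, 11:+C, 12:+C, 13:-B, 14:-C
Rule 2 (two of three consecutive points beyond the same 2σ limit) is satisfied at point 10.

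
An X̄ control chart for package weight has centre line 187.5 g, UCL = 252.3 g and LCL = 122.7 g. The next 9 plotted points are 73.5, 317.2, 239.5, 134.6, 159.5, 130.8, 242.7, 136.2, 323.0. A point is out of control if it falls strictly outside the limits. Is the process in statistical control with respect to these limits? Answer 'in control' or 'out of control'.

Compare each point to [122.7, 252.3]: sample 1 = 73.5 < LCL; sample 2 = 317.2 > UCL; sample 9 = 323.0 > UCL.

out of control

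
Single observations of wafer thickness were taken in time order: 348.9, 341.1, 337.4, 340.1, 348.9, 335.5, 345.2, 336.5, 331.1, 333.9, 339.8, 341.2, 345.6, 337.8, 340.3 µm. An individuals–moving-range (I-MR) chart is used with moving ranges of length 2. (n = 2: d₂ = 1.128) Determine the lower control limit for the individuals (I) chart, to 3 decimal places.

324.073

X̄ = (348.9 + 341.1 + 337.4 + 340.1 + 348.9 + 335.5 + 345.2 + 336.5 + 331.1 + 333.9 + 339.8 + 341.2 + 345.6 + 337.8 + 340.3) / 15 = 340.2200
Moving ranges: 7.8, 3.7, 2.7, 8.8, 13.4, 9.7, 8.7, 5.4, 2.8, 5.9, 1.4, 4.4, 7.8, 2.5; M̄R̄ = 85.0000 / 14 = 6.0714
LCL = X̄ − 3·M̄R̄/d₂ = 340.2200 − 3 × 6.0714 / 1.128 = 324.0726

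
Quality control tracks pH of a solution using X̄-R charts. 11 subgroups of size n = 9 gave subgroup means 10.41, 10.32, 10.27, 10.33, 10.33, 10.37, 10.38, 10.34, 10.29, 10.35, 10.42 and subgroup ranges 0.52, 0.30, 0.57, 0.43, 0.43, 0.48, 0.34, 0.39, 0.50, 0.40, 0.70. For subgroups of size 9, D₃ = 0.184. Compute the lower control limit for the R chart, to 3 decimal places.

R̄ = (0.52 + 0.30 + 0.57 + 0.43 + 0.43 + 0.48 + 0.34 + 0.39 + 0.50 + 0.40 + 0.70) / 11 = 5.0600 / 11 = 0.4600
LCL_R = D₃·R̄ = 0.184 × 0.4600 = 0.0846

0.085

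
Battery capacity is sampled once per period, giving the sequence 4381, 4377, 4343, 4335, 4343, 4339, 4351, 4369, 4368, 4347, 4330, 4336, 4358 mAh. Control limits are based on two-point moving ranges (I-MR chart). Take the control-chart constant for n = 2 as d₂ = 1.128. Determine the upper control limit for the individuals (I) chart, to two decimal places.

X̄ = (4381 + 4377 + 4343 + 4335 + 4343 + 4339 + 4351 + 4369 + 4368 + 4347 + 4330 + 4336 + 4358) / 13 = 4352.0769
Moving ranges: 4, 34, 8, 8, 4, 12, 18, 1, 21, 17, 6, 22; M̄R̄ = 155.0000 / 12 = 12.9167
UCL = X̄ + 3·M̄R̄/d₂ = 4352.0769 + 3 × 12.9167 / 1.128 = 4386.4298

4386.43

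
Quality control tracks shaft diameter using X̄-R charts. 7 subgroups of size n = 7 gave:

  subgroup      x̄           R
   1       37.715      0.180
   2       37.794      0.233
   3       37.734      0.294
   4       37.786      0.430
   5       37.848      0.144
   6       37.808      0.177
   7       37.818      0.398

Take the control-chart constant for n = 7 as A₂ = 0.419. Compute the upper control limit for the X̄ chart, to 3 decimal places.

X̄̄ = (37.715 + 37.794 + 37.734 + 37.786 + 37.848 + 37.808 + 37.818) / 7 = 264.5030 / 7 = 37.7861
R̄ = (0.180 + 0.233 + 0.294 + 0.430 + 0.144 + 0.177 + 0.398) / 7 = 1.8560 / 7 = 0.2651
UCL = X̄̄ + A₂·R̄ = 37.7861 + 0.419 × 0.2651 = 37.8972

37.897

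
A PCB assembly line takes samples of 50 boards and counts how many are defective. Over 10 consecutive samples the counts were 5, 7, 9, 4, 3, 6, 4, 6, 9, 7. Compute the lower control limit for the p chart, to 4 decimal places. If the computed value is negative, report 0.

0.0000

p̄ = Σdᵢ / (k·n) = 60 / (10 × 50) = 0.12000
LCL = p̄ − 3·√(p̄(1−p̄)/n) = 0.12000 − 3 × 0.04596 = -0.01787 → 0 (negative, so LCL = 0)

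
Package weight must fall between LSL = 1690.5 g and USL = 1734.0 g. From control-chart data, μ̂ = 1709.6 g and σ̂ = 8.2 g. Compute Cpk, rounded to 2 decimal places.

0.78

Cpu = (USL − μ̂) / (3σ̂) = (1734.0 − 1709.6) / (3 × 8.2) = 0.9919; Cpl = (μ̂ − LSL) / (3σ̂) = (1709.6 − 1690.5) / (3 × 8.2) = 0.7764; Cpk = min(Cpu, Cpl) = 0.7764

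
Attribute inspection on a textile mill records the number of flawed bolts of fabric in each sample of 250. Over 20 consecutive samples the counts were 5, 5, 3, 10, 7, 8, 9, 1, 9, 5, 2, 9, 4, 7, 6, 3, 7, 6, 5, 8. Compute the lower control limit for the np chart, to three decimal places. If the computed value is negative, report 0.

0.000

p̄ = Σdᵢ / (k·n) = 119 / (20 × 250) = 0.02380
LCL = np̄ − 3·√(np̄(1−p̄)) = 5.9500 − 3 × 2.4101 = -1.2802 → 0 (negative, so LCL = 0)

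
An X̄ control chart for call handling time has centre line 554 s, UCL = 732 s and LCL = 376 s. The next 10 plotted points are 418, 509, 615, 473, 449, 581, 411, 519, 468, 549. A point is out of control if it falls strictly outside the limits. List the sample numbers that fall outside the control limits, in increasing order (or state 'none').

All 10 points lie within [376, 732].

none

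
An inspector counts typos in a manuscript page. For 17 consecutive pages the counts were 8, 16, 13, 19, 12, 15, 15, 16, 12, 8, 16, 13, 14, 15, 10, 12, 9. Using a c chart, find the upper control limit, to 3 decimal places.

c̄ = (8 + 16 + 13 + 19 + 12 + 15 + 15 + 16 + 12 + 8 + 16 + 13 + 14 + 15 + 10 + 12 + 9) / 17 = 223 / 17 = 13.1176
UCL = c̄ + 3√c̄ = 13.1176 + 3 × √13.1176 = 13.1176 + 3 × 3.6218 = 23.9831

23.983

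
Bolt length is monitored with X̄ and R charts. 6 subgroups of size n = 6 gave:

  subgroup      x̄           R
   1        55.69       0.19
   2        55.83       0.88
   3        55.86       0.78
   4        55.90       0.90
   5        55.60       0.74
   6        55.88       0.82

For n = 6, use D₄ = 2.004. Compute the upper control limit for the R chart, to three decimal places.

1.440

R̄ = (0.19 + 0.88 + 0.78 + 0.90 + 0.74 + 0.82) / 6 = 4.3100 / 6 = 0.7183
UCL_R = D₄·R̄ = 2.004 × 0.7183 = 1.4395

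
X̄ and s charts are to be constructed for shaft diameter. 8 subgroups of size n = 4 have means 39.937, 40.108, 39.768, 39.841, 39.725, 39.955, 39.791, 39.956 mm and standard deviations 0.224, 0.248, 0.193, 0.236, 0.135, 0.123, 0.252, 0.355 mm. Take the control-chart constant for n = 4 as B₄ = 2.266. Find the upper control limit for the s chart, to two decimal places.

0.50

s̄ = (0.224 + 0.248 + 0.193 + 0.236 + 0.135 + 0.123 + 0.252 + 0.355) / 8 = 0.2208
UCL_s = B₄·s̄ = 2.266 × 0.2208 = 0.5002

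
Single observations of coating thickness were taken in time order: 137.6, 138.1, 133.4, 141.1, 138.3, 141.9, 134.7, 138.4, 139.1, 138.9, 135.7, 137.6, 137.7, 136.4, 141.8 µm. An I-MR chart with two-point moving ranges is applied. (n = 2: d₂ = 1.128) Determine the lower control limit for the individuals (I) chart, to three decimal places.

129.878

X̄ = (137.6 + 138.1 + 133.4 + 141.1 + 138.3 + 141.9 + 134.7 + 138.4 + 139.1 + 138.9 + 135.7 + 137.6 + 137.7 + 136.4 + 141.8) / 15 = 138.0467
Moving ranges: 0.5, 4.7, 7.7, 2.8, 3.6, 7.2, 3.7, 0.7, 0.2, 3.2, 1.9, 0.1, 1.3, 5.4; M̄R̄ = 43.0000 / 14 = 3.0714
LCL = X̄ − 3·M̄R̄/d₂ = 138.0467 − 3 × 3.0714 / 1.128 = 129.8780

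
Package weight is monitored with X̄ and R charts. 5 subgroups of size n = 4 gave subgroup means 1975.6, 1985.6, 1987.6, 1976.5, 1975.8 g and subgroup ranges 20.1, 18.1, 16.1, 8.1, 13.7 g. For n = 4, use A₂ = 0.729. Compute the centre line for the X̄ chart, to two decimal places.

X̄̄ = (1975.6 + 1985.6 + 1987.6 + 1976.5 + 1975.8) / 5 = 9901.1000 / 5 = 1980.2200
CL = X̄̄ = 1980.2200

1980.22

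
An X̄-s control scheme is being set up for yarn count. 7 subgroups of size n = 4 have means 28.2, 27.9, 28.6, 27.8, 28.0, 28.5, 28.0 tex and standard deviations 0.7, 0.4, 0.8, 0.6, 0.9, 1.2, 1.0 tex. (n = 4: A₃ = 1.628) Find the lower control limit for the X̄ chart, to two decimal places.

X̄̄ = (28.2 + 27.9 + 28.6 + 27.8 + 28.0 + 28.5 + 28.0) / 7 = 28.1429
s̄ = (0.7 + 0.4 + 0.8 + 0.6 + 0.9 + 1.2 + 1.0) / 7 = 0.8000
LCL = X̄̄ − A₃·s̄ = 28.1429 − 1.628 × 0.8000 = 26.8405

26.84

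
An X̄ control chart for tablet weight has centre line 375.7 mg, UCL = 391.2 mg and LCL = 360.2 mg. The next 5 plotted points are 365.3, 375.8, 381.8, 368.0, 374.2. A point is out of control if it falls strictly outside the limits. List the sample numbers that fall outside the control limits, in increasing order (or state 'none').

none

All 5 points lie within [360.2, 391.2].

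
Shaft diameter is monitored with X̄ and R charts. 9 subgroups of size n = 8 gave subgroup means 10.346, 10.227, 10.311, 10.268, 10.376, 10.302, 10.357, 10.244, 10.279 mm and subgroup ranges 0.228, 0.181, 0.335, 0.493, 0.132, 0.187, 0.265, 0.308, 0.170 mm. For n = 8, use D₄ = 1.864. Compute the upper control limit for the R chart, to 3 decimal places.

R̄ = (0.228 + 0.181 + 0.335 + 0.493 + 0.132 + 0.187 + 0.265 + 0.308 + 0.170) / 9 = 2.2990 / 9 = 0.2554
UCL_R = D₄·R̄ = 1.864 × 0.2554 = 0.4761

0.476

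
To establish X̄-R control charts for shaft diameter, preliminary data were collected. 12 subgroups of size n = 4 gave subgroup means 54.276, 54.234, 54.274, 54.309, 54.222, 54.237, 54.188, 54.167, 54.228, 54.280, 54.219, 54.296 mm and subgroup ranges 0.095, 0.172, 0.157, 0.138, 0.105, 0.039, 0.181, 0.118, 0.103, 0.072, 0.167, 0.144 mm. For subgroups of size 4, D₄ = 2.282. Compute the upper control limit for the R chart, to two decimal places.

0.28

R̄ = (0.095 + 0.172 + 0.157 + 0.138 + 0.105 + 0.039 + 0.181 + 0.118 + 0.103 + 0.072 + 0.167 + 0.144) / 12 = 1.4910 / 12 = 0.1242
UCL_R = D₄·R̄ = 2.282 × 0.1242 = 0.2835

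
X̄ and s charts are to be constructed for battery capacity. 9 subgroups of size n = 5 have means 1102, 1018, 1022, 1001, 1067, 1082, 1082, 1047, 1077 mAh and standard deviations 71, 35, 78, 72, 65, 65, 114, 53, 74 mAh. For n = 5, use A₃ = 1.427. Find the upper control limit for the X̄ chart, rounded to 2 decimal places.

1154.75

X̄̄ = (1102 + 1018 + 1022 + 1001 + 1067 + 1082 + 1082 + 1047 + 1077) / 9 = 1055.3333
s̄ = (71 + 35 + 78 + 72 + 65 + 65 + 114 + 53 + 74) / 9 = 69.6667
UCL = X̄̄ + A₃·s̄ = 1055.3333 + 1.427 × 69.6667 = 1154.7477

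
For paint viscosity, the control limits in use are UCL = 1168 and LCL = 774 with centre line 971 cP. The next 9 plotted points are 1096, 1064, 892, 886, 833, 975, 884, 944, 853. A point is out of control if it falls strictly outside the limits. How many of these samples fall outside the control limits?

All 9 points lie within [774, 1168].

0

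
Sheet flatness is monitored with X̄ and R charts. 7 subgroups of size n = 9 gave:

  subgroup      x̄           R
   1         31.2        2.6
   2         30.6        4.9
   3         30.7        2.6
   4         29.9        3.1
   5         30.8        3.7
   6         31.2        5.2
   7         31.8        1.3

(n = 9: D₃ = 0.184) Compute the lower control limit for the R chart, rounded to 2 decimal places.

R̄ = (2.6 + 4.9 + 2.6 + 3.1 + 3.7 + 5.2 + 1.3) / 7 = 23.4000 / 7 = 3.3429
LCL_R = D₃·R̄ = 0.184 × 3.3429 = 0.6151

0.62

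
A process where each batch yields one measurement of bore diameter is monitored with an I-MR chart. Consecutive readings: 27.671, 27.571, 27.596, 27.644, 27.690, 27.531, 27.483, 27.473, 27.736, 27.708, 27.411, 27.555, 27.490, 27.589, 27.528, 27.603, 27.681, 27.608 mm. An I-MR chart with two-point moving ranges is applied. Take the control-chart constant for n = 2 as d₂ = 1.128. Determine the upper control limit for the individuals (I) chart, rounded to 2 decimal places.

27.84

X̄ = (27.671 + 27.571 + 27.596 + 27.644 + 27.690 + 27.531 + 27.483 + 27.473 + 27.736 + 27.708 + 27.411 + 27.555 + 27.490 + 27.589 + 27.528 + 27.603 + 27.681 + 27.608) / 18 = 27.5871
Moving ranges: 0.100, 0.025, 0.048, 0.046, 0.159, 0.048, 0.010, 0.263, 0.028, 0.297, 0.144, 0.065, 0.099, 0.061, 0.075, 0.078, 0.073; M̄R̄ = 1.6190 / 17 = 0.0952
UCL = X̄ + 3·M̄R̄/d₂ = 27.5871 + 3 × 0.0952 / 1.128 = 27.8404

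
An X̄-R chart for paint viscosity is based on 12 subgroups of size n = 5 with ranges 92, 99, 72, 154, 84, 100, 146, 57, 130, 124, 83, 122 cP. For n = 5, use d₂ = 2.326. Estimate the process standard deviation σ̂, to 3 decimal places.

R̄ = (92 + 99 + 72 + 154 + 84 + 100 + 146 + 57 + 130 + 124 + 83 + 122) / 12 = 105.2500
σ̂ = R̄ / d₂ = 105.2500 / 2.326 = 45.2494

45.249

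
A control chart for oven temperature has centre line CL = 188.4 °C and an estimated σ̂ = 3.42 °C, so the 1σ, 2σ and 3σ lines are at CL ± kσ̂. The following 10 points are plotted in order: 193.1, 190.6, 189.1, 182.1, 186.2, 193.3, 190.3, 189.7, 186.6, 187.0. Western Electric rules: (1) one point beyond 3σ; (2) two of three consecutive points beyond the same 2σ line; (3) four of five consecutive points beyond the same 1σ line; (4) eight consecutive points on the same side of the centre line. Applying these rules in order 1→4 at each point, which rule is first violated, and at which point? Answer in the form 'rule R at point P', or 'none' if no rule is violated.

none

Zone of each point (C = within 1σ̂, B = 1σ̂–2σ̂, A = 2σ̂–3σ̂, * = beyond 3σ̂; sign = side of CL): 1:+B, 2:+C, 3:+C, 4:-B, 5:-C, 6:+B, 7:+C, 8:+C, 9:-C, 10:-C
No rule fires across all 10 points.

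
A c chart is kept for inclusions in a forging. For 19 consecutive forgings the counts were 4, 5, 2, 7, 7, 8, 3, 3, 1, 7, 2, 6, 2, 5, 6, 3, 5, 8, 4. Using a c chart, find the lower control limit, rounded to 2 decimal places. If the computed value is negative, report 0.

0.00

c̄ = (4 + 5 + 2 + 7 + 7 + 8 + 3 + 3 + 1 + 7 + 2 + 6 + 2 + 5 + 6 + 3 + 5 + 8 + 4) / 19 = 88 / 19 = 4.6316
LCL = c̄ − 3√c̄ = 4.6316 − 3 × 2.1521 = -1.8248 → 0 (cannot be negative)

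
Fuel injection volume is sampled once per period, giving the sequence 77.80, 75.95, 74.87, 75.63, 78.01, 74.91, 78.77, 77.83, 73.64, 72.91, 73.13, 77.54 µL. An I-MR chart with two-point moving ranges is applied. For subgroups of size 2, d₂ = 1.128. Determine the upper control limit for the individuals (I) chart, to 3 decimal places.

81.602

X̄ = (77.80 + 75.95 + 74.87 + 75.63 + 78.01 + 74.91 + 78.77 + 77.83 + 73.64 + 72.91 + 73.13 + 77.54) / 12 = 75.9158
Moving ranges: 1.85, 1.08, 0.76, 2.38, 3.10, 3.86, 0.94, 4.19, 0.73, 0.22, 4.41; M̄R̄ = 23.5200 / 11 = 2.1382
UCL = X̄ + 3·M̄R̄/d₂ = 75.9158 + 3 × 2.1382 / 1.128 = 81.6025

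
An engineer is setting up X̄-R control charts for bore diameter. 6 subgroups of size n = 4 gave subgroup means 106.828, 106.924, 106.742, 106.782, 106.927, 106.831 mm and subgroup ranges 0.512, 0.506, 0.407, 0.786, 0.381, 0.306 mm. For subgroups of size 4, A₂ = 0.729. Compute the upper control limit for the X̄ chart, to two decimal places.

X̄̄ = (106.828 + 106.924 + 106.742 + 106.782 + 106.927 + 106.831) / 6 = 641.0340 / 6 = 106.8390
R̄ = (0.512 + 0.506 + 0.407 + 0.786 + 0.381 + 0.306) / 6 = 2.8980 / 6 = 0.4830
UCL = X̄̄ + A₂·R̄ = 106.8390 + 0.729 × 0.4830 = 107.1911

107.19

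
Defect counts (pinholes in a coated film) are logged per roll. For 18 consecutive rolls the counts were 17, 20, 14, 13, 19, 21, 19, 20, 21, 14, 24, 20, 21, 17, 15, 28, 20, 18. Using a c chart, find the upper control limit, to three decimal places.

32.002

c̄ = (17 + 20 + 14 + 13 + 19 + 21 + 19 + 20 + 21 + 14 + 24 + 20 + 21 + 17 + 15 + 28 + 20 + 18) / 18 = 341 / 18 = 18.9444
UCL = c̄ + 3√c̄ = 18.9444 + 3 × √18.9444 = 18.9444 + 3 × 4.3525 = 32.0020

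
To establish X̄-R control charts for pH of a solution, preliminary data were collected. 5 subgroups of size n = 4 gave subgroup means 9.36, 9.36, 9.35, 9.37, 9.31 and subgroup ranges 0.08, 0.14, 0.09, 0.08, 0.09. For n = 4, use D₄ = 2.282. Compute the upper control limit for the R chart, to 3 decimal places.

R̄ = (0.08 + 0.14 + 0.09 + 0.08 + 0.09) / 5 = 0.4800 / 5 = 0.0960
UCL_R = D₄·R̄ = 2.282 × 0.0960 = 0.2191

0.219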